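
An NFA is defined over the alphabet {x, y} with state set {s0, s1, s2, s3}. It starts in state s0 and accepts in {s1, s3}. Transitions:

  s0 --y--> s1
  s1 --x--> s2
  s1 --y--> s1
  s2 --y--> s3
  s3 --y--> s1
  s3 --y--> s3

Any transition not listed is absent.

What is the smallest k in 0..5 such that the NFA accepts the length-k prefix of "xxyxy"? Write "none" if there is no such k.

Start in {s0}.
Read 'x': s0→∅; now ∅.
The set is empty and remains empty for the remaining 4 symbols.
No reachable set along the way intersects F.

none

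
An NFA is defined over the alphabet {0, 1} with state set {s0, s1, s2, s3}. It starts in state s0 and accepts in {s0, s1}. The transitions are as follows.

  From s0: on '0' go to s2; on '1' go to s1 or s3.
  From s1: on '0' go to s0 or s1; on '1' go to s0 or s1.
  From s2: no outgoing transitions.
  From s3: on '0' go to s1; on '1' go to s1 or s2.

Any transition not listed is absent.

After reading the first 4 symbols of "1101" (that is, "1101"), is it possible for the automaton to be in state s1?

Start in {s0}.
Read '1': s0→{s1, s3}; now {s1, s3}.
Read '1': s1→{s0, s1}, s3→{s1, s2}; now {s0, s1, s2}.
Read '0': s0→{s2}, s1→{s0, s1}, s2→∅; now {s0, s1, s2}.
Read '1': s0→{s1, s3}, s1→{s0, s1}, s2→∅; now {s0, s1, s3}.
State s1 is in {s0, s1, s3}.

Yes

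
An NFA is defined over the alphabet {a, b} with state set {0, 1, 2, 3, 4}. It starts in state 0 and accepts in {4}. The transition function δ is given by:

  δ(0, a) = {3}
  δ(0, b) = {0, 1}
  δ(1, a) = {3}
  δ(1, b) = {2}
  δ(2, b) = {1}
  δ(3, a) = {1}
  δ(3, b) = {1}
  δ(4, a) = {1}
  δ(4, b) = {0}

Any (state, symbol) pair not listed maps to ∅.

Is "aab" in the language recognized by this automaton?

Start in {0}.
Read 'a': {0} → {3}.
Read 'a': {3} → {1}.
Read 'b': {1} → {2}.
The final set {2} contains no accepting state.

No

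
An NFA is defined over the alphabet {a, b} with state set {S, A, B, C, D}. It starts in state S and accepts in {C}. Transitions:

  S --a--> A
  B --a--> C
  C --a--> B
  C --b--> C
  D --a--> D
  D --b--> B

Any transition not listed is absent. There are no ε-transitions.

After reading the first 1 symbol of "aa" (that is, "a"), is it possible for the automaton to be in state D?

No

Start in {S}.
Read 'a': S→{A}; now {A}.
State D is not in {A}.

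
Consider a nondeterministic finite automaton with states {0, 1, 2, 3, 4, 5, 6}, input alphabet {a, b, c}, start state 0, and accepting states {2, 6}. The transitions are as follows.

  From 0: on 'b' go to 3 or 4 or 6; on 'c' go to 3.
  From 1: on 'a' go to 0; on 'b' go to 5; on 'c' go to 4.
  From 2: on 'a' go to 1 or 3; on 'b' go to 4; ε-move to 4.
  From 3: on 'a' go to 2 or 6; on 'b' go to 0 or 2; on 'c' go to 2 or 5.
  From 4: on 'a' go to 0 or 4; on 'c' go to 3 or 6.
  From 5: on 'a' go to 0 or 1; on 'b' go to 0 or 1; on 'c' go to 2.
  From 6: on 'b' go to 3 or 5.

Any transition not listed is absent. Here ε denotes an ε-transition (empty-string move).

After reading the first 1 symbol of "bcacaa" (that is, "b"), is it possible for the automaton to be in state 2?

No

Start in {0}.
Read 'b': {0} → {3, 4, 6}.
State 2 is not in {3, 4, 6}.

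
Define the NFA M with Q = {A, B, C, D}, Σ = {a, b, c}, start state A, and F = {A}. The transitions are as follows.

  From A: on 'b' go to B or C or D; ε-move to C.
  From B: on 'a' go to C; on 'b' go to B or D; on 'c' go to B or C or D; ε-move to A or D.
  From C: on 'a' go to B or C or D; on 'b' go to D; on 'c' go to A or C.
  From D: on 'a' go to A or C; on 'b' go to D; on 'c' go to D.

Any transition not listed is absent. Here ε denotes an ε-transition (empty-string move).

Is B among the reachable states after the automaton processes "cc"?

Start: ε-closure({A}) = {A, C}.
Read 'c': A→∅, C→{A, C}; now {A, C}.
Read 'c': A→∅, C→{A, C}; now {A, C}.
State B is not in {A, C}.

No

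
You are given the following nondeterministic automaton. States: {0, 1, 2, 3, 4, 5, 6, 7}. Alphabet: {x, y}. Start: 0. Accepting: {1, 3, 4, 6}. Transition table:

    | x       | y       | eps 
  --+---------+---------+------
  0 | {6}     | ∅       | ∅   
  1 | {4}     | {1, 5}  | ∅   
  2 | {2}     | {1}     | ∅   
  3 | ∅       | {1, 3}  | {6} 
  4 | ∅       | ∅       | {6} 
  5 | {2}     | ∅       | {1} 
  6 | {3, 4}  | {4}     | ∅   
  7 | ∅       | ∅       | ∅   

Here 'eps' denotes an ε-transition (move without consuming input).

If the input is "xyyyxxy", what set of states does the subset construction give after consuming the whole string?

{1, 3, 4, 6}

Start in {0}.
Read 'x': {0} → {6}.
Read 'y': {6} → {4, 6}.
Read 'y': {4, 6} → {4, 6}.
Read 'y': {4, 6} → {4, 6}.
Read 'x': {4, 6} → {3, 4, 6}.
Read 'x': {3, 4, 6} → {3, 4, 6}.
Read 'y': {3, 4, 6} → {1, 3, 4, 6}.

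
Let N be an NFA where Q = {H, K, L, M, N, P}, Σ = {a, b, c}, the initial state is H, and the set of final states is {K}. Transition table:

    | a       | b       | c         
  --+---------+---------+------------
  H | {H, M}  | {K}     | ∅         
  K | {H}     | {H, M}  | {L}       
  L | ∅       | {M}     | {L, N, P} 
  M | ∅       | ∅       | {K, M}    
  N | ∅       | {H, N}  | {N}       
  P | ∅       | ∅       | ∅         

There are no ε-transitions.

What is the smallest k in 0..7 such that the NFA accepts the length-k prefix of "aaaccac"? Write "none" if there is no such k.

4

Start in {H}.
Read 'a': H→{H, M}; now {H, M}.
Read 'a': H→{H, M}, M→∅; now {H, M}.
Read 'a': H→{H, M}, M→∅; now {H, M}.
Read 'c': H→∅, M→{K, M}; now {K, M}.
None of the earlier sets intersect F, but {K, M} does.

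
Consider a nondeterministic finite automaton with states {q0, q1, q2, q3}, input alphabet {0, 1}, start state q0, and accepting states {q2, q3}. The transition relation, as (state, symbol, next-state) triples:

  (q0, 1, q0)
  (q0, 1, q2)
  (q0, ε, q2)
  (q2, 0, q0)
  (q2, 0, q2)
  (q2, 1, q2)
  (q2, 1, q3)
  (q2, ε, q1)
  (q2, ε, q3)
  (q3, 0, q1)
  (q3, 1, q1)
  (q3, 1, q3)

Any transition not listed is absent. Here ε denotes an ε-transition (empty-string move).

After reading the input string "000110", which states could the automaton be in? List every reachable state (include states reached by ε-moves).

Start: ε-closure({q0}) = {q0, q1, q2, q3}.
Read '0': {q0, q1, q2, q3} → {q0, q1, q2, q3}.
Read '0': {q0, q1, q2, q3} → {q0, q1, q2, q3}.
Read '0': {q0, q1, q2, q3} → {q0, q1, q2, q3}.
Read '1': {q0, q1, q2, q3} → {q0, q1, q2, q3}.
Read '1': {q0, q1, q2, q3} → {q0, q1, q2, q3}.
Read '0': {q0, q1, q2, q3} → {q0, q1, q2, q3}.

{q0, q1, q2, q3}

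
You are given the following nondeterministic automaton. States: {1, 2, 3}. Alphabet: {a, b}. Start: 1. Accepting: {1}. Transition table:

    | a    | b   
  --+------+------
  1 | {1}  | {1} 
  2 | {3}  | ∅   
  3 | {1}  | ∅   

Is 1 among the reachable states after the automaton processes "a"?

Start in {1}.
Read 'a': 1→{1}; now {1}.
State 1 is in {1}.

Yes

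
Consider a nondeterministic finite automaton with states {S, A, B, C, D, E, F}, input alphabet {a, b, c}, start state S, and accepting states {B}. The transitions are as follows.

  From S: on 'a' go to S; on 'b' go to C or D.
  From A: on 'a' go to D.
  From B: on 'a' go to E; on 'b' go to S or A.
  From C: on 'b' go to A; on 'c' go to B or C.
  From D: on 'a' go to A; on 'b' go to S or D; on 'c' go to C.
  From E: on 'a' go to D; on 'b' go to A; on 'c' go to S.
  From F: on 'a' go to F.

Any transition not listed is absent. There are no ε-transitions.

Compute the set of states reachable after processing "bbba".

{S, A}

Start in {S}.
Read 'b': {S} → {C, D}.
Read 'b': {C, D} → {S, A, D}.
Read 'b': {S, A, D} → {S, C, D}.
Read 'a': {S, C, D} → {S, A}.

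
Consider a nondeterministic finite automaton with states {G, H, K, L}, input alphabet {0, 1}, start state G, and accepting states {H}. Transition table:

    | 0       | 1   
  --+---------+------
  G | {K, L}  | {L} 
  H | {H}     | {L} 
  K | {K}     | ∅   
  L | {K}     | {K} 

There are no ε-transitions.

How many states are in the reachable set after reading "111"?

Start in {G}.
Read '1': G→{L}; now {L}.
Read '1': L→{K}; now {K}.
Read '1': K→∅; now ∅.
That set has 0 states.

0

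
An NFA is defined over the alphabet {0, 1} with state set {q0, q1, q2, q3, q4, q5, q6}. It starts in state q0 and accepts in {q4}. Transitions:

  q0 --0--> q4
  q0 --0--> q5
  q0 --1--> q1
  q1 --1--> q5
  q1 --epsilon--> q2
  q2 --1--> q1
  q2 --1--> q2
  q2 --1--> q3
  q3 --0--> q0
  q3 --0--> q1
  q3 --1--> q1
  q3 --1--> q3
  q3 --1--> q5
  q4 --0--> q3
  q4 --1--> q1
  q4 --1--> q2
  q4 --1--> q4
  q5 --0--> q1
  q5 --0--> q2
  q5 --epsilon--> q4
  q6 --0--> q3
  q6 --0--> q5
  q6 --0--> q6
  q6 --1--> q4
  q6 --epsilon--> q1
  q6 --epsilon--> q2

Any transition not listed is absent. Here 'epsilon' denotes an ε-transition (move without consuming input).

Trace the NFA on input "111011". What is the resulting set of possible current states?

{q1, q2, q3, q4, q5}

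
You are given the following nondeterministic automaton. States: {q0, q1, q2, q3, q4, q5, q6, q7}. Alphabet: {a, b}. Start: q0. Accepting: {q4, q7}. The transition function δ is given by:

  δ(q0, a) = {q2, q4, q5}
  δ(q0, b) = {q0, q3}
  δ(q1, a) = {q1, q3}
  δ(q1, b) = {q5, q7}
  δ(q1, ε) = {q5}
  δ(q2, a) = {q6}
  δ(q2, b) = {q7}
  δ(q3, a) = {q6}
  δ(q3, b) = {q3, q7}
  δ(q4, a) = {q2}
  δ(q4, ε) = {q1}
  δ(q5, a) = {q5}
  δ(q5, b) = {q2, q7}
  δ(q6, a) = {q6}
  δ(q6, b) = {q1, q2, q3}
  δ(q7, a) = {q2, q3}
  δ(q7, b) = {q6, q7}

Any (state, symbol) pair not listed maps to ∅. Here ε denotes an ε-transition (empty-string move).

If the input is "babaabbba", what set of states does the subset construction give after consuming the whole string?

Start in {q0}.
Read 'b': {q0} → {q0, q3}.
Read 'a': {q0, q3} → {q1, q2, q4, q5, q6}.
Read 'b': {q1, q2, q4, q5, q6} → {q1, q2, q3, q5, q7}.
Read 'a': {q1, q2, q3, q5, q7} → {q1, q2, q3, q5, q6}.
Read 'a': {q1, q2, q3, q5, q6} → {q1, q3, q5, q6}.
Read 'b': {q1, q3, q5, q6} → {q1, q2, q3, q5, q7}.
Read 'b': {q1, q2, q3, q5, q7} → {q2, q3, q5, q6, q7}.
Read 'b': {q2, q3, q5, q6, q7} → {q1, q2, q3, q5, q6, q7}.
Read 'a': {q1, q2, q3, q5, q6, q7} → {q1, q2, q3, q5, q6}.

{q1, q2, q3, q5, q6}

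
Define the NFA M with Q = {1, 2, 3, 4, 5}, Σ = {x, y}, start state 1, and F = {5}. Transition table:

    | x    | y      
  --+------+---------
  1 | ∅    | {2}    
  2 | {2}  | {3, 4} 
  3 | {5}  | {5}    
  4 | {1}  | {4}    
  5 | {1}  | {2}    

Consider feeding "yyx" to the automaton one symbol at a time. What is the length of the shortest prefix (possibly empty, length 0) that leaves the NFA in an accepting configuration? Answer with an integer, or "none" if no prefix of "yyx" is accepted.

3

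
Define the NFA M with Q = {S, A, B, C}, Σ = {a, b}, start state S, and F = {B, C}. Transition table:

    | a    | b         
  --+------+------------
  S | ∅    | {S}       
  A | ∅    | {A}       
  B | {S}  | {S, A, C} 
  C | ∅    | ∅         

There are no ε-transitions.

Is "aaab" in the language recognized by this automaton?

No

Start in {S}.
Read 'a': {S} → ∅.
The set is empty and remains empty for the remaining 3 symbols.
The final set ∅ contains no accepting state.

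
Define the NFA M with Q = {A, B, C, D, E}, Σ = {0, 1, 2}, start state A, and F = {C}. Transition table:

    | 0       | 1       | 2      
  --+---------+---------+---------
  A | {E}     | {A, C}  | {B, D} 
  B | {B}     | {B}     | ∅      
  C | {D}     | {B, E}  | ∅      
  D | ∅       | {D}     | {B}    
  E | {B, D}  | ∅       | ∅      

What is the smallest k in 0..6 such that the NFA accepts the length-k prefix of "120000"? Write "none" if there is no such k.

1

Start in {A}.
Read '1': A→{A, C}; now {A, C}.
None of the earlier sets intersect F, but {A, C} does.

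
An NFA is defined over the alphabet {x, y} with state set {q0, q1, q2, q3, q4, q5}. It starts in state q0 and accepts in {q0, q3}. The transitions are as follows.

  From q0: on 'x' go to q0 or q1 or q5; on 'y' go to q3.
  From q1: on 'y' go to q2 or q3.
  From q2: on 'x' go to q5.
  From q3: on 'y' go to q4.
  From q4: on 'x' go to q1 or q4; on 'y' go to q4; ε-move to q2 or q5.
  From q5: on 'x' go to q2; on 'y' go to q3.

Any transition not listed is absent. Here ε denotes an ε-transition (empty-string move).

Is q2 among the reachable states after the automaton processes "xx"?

Yes

Start in {q0}.
Read 'x': {q0} → {q0, q1, q5}.
Read 'x': {q0, q1, q5} → {q0, q1, q2, q5}.
State q2 is in {q0, q1, q2, q5}.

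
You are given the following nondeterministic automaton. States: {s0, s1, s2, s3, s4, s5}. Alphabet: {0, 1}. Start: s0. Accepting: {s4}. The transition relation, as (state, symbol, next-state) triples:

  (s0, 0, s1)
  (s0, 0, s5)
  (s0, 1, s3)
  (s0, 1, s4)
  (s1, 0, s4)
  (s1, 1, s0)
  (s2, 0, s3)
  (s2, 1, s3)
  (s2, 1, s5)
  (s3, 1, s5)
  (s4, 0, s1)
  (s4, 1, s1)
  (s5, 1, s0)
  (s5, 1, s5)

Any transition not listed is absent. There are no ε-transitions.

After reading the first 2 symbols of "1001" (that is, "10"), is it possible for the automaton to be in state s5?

No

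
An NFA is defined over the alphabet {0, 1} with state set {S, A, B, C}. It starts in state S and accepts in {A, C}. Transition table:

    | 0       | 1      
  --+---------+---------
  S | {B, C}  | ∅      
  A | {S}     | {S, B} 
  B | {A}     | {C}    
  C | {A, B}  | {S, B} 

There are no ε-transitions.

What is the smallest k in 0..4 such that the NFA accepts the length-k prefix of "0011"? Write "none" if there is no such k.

1

Start in {S}.
Read '0': S→{B, C}; now {B, C}.
None of the earlier sets intersect F, but {B, C} does.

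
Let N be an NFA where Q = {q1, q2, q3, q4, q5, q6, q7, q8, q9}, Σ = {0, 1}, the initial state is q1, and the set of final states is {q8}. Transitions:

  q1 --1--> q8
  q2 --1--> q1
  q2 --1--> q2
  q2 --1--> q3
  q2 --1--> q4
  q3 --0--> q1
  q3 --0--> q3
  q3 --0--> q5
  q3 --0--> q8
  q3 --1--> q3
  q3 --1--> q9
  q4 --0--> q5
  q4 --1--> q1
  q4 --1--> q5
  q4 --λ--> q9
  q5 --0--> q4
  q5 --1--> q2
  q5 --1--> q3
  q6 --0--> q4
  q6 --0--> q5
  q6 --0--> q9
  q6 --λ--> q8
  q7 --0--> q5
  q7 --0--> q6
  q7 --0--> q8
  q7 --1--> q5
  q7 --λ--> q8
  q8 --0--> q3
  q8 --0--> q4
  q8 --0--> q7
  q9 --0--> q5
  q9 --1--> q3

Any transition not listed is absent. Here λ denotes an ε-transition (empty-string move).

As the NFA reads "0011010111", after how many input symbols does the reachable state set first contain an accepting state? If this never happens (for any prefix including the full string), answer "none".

none

Start in {q1}.
Read '0': {q1} → ∅.
The set is empty and remains empty for the remaining 9 symbols.
No reachable set along the way intersects F.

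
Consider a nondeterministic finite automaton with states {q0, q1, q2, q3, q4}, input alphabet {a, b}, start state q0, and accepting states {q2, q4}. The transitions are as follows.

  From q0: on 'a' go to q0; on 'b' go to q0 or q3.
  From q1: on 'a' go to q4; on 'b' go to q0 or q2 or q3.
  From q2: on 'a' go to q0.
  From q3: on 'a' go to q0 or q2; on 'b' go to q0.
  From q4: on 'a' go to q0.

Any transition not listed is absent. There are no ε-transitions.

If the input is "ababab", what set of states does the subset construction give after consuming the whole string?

Start in {q0}.
Read 'a': q0→{q0}; now {q0}.
Read 'b': q0→{q0, q3}; now {q0, q3}.
Read 'a': q0→{q0}, q3→{q0, q2}; now {q0, q2}.
Read 'b': q0→{q0, q3}, q2→∅; now {q0, q3}.
Read 'a': q0→{q0}, q3→{q0, q2}; now {q0, q2}.
Read 'b': q0→{q0, q3}, q2→∅; now {q0, q3}.

{q0, q3}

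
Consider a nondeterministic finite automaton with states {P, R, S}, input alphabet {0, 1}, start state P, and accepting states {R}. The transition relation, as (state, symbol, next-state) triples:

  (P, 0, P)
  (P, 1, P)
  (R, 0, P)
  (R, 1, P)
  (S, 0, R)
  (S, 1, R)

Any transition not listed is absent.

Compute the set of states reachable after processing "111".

{P}

Start in {P}.
Read '1': P→{P}; now {P}.
Read '1': P→{P}; now {P}.
Read '1': P→{P}; now {P}.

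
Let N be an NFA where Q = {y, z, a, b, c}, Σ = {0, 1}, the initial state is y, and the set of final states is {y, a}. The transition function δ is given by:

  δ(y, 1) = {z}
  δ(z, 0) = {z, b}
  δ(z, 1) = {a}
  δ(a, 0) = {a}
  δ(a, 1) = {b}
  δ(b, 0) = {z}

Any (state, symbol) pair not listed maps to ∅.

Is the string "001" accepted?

No

Start in {y}.
Read '0': {y} → ∅.
The set is empty and remains empty for the remaining 2 symbols.
The final set ∅ contains no accepting state.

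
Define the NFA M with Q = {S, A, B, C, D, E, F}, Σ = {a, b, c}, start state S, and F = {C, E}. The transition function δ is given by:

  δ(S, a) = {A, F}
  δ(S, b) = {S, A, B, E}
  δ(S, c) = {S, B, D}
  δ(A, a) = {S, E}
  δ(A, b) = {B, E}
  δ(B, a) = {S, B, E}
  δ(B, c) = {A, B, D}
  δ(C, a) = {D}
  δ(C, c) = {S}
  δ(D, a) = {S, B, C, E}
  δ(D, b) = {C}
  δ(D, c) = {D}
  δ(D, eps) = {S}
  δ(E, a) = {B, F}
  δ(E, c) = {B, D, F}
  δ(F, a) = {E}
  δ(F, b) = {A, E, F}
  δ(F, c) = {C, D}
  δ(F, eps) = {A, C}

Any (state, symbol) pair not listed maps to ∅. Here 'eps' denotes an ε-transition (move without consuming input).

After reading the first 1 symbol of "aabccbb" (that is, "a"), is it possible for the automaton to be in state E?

Start in {S}.
Read 'a': {S} → {A, C, F}.
State E is not in {A, C, F}.

No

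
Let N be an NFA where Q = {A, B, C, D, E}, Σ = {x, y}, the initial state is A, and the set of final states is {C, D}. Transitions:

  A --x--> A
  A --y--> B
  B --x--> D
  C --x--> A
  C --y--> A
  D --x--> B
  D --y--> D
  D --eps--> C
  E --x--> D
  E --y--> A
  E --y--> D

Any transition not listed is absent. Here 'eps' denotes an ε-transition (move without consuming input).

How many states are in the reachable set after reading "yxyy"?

4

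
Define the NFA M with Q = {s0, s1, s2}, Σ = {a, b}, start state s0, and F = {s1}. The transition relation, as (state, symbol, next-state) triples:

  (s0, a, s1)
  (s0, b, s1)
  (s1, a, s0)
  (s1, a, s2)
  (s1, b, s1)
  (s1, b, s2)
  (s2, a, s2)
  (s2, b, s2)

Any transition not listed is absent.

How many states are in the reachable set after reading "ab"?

2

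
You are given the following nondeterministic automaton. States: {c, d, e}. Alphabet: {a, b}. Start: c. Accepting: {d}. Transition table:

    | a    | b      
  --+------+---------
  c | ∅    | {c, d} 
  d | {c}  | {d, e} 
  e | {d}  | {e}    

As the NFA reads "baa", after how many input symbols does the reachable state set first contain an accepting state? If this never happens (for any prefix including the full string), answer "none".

Start in {c}.
Read 'b': {c} → {c, d}.
None of the earlier sets intersect F, but {c, d} does.

1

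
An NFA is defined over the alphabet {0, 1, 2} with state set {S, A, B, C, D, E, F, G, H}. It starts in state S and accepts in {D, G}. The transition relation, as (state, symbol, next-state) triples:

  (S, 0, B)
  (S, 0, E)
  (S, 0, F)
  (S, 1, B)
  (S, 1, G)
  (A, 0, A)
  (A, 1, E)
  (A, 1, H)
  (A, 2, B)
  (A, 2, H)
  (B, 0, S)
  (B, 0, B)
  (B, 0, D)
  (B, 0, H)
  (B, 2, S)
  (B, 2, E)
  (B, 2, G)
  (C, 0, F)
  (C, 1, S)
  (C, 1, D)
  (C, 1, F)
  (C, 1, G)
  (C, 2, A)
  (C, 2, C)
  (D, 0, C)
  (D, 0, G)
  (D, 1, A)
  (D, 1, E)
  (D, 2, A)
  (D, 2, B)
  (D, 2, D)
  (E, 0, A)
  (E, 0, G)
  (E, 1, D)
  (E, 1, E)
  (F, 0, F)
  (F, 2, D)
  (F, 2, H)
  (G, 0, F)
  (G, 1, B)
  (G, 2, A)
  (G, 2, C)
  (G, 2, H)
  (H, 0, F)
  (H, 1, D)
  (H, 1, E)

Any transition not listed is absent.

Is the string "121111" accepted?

Yes

Start in {S}.
Read '1': S→{B, G}; now {B, G}.
Read '2': B→{S, E, G}, G→{A, C, H}; now {S, A, C, E, G, H}.
Read '1': S→{B, G}, A→{E, H}, C→{S, D, F, G}, E→{D, E}, G→{B}, H→{D, E}; now {S, B, D, E, F, G, H}.
Read '1': S→{B, G}, B→∅, D→{A, E}, E→{D, E}, F→∅, G→{B}, H→{D, E}; now {A, B, D, E, G}.
Read '1': A→{E, H}, B→∅, D→{A, E}, E→{D, E}, G→{B}; now {A, B, D, E, H}.
Read '1': A→{E, H}, B→∅, D→{A, E}, E→{D, E}, H→{D, E}; now {A, D, E, H}.
The final set {A, D, E, H} contains the accepting state D.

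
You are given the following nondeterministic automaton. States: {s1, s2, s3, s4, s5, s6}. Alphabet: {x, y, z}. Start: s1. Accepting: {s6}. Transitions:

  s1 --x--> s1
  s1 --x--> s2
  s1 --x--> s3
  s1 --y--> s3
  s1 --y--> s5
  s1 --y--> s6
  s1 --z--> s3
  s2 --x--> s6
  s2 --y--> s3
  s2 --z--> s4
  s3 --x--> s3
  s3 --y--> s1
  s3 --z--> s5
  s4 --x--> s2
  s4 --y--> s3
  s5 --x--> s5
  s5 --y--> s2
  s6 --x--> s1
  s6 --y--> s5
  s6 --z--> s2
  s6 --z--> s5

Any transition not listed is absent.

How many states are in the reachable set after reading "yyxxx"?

5

Start in {s1}.
Read 'y': s1→{s3, s5, s6}; now {s3, s5, s6}.
Read 'y': s3→{s1}, s5→{s2}, s6→{s5}; now {s1, s2, s5}.
Read 'x': s1→{s1, s2, s3}, s2→{s6}, s5→{s5}; now {s1, s2, s3, s5, s6}.
Read 'x': s1→{s1, s2, s3}, s2→{s6}, s3→{s3}, s5→{s5}, s6→{s1}; now {s1, s2, s3, s5, s6}.
Read 'x': s1→{s1, s2, s3}, s2→{s6}, s3→{s3}, s5→{s5}, s6→{s1}; now {s1, s2, s3, s5, s6}.
That set has 5 states.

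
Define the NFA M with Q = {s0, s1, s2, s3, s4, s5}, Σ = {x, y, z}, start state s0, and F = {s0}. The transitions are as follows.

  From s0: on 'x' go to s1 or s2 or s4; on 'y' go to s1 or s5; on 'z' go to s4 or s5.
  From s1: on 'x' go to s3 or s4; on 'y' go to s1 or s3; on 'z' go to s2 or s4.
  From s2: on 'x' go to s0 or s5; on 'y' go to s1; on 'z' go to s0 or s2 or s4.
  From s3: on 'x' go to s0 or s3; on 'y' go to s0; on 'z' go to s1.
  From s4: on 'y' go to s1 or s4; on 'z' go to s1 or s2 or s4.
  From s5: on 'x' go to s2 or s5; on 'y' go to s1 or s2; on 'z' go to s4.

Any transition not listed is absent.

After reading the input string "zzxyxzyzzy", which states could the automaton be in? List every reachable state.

{s1, s2, s3, s4, s5}

Start in {s0}.
Read 'z': {s0} → {s4, s5}.
Read 'z': {s4, s5} → {s1, s2, s4}.
Read 'x': {s1, s2, s4} → {s0, s3, s4, s5}.
Read 'y': {s0, s3, s4, s5} → {s0, s1, s2, s4, s5}.
Read 'x': {s0, s1, s2, s4, s5} → {s0, s1, s2, s3, s4, s5}.
Read 'z': {s0, s1, s2, s3, s4, s5} → {s0, s1, s2, s4, s5}.
Read 'y': {s0, s1, s2, s4, s5} → {s1, s2, s3, s4, s5}.
Read 'z': {s1, s2, s3, s4, s5} → {s0, s1, s2, s4}.
Read 'z': {s0, s1, s2, s4} → {s0, s1, s2, s4, s5}.
Read 'y': {s0, s1, s2, s4, s5} → {s1, s2, s3, s4, s5}.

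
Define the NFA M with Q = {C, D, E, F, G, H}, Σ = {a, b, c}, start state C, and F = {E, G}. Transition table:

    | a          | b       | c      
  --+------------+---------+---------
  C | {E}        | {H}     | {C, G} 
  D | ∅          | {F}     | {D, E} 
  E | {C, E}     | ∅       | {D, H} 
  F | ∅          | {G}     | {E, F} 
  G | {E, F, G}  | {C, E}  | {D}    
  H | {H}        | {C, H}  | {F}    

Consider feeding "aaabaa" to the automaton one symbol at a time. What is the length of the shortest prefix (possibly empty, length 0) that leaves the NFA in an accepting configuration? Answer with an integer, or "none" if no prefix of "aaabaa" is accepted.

1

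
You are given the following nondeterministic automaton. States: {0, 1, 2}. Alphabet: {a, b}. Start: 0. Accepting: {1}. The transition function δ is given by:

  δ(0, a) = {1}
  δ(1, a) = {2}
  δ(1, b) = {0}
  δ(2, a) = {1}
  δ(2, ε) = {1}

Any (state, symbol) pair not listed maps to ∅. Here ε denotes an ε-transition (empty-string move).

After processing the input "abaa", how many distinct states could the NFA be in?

2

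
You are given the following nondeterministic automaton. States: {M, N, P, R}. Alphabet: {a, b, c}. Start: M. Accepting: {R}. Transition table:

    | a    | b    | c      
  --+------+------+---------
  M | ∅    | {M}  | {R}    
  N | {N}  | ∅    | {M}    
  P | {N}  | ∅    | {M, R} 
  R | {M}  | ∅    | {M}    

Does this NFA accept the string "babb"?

No

Start in {M}.
Read 'b': M→{M}; now {M}.
Read 'a': M→∅; now ∅.
The set is empty and remains empty for the remaining 2 symbols.
The final set ∅ contains no accepting state.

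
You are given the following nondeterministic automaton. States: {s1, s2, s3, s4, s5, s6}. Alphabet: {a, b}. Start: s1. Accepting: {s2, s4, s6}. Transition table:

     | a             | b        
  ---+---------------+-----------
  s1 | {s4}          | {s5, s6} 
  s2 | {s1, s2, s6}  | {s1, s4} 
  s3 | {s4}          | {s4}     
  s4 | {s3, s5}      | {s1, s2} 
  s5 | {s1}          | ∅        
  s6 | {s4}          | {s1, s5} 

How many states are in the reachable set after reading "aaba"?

Start in {s1}.
Read 'a': {s1} → {s4}.
Read 'a': {s4} → {s3, s5}.
Read 'b': {s3, s5} → {s4}.
Read 'a': {s4} → {s3, s5}.
That set has 2 states.

2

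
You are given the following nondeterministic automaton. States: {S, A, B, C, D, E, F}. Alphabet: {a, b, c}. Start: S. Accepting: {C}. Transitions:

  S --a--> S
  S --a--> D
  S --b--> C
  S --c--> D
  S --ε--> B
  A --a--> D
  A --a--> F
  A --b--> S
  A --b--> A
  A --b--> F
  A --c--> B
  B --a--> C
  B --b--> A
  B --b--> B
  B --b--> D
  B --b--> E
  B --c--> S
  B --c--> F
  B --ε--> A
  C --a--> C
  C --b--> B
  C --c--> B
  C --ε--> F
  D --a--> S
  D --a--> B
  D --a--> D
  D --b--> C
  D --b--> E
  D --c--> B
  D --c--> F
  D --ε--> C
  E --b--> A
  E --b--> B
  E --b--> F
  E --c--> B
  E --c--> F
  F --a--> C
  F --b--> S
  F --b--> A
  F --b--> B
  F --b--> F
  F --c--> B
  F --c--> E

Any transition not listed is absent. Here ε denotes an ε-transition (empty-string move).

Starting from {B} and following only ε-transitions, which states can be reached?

{A, B}

Begin with {B}.
ε-move B → A; add A.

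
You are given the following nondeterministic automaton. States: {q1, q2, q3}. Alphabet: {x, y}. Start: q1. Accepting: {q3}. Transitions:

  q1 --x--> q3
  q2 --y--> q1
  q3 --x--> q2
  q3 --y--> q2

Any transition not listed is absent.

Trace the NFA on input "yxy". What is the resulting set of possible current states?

∅

Start in {q1}.
Read 'y': q1→∅; now ∅.
The set is empty and remains empty for the remaining 2 symbols.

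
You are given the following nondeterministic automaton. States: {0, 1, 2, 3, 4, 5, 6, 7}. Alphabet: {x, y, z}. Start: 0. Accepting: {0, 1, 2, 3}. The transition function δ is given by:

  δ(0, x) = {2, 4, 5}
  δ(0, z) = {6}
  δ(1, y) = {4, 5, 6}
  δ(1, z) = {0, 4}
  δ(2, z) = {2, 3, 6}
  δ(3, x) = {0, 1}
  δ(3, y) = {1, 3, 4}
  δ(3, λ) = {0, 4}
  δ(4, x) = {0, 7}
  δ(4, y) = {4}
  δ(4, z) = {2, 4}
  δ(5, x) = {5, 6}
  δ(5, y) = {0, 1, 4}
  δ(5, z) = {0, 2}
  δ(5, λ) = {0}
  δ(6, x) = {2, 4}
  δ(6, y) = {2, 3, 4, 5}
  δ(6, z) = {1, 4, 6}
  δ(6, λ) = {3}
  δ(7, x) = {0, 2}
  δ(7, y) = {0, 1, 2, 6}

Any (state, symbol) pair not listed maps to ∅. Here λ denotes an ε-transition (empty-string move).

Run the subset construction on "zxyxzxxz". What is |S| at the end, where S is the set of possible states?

Start in {0}.
Read 'z': {0} → {0, 3, 4, 6}.
Read 'x': {0, 3, 4, 6} → {0, 1, 2, 4, 5, 7}.
Read 'y': {0, 1, 2, 4, 5, 7} → {0, 1, 2, 3, 4, 5, 6}.
Read 'x': {0, 1, 2, 3, 4, 5, 6} → {0, 1, 2, 3, 4, 5, 6, 7}.
Read 'z': {0, 1, 2, 3, 4, 5, 6, 7} → {0, 1, 2, 3, 4, 6}.
Read 'x': {0, 1, 2, 3, 4, 6} → {0, 1, 2, 4, 5, 7}.
Read 'x': {0, 1, 2, 4, 5, 7} → {0, 2, 3, 4, 5, 6, 7}.
Read 'z': {0, 2, 3, 4, 5, 6, 7} → {0, 1, 2, 3, 4, 6}.
That set has 6 states.

6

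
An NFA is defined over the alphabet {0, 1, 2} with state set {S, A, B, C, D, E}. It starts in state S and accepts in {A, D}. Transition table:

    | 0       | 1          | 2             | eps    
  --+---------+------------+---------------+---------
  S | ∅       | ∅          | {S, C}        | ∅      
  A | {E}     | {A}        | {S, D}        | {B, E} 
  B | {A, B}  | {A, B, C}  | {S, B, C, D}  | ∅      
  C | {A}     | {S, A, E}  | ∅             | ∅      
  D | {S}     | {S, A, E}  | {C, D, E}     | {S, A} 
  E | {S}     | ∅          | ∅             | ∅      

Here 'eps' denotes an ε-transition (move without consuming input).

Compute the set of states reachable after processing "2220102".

Start in {S}.
Read '2': {S} → {S, C}.
Read '2': {S, C} → {S, C}.
Read '2': {S, C} → {S, C}.
Read '0': {S, C} → {A, B, E}.
Read '1': {A, B, E} → {A, B, C, E}.
Read '0': {A, B, C, E} → {S, A, B, E}.
Read '2': {S, A, B, E} → {S, A, B, C, D, E}.

{S, A, B, C, D, E}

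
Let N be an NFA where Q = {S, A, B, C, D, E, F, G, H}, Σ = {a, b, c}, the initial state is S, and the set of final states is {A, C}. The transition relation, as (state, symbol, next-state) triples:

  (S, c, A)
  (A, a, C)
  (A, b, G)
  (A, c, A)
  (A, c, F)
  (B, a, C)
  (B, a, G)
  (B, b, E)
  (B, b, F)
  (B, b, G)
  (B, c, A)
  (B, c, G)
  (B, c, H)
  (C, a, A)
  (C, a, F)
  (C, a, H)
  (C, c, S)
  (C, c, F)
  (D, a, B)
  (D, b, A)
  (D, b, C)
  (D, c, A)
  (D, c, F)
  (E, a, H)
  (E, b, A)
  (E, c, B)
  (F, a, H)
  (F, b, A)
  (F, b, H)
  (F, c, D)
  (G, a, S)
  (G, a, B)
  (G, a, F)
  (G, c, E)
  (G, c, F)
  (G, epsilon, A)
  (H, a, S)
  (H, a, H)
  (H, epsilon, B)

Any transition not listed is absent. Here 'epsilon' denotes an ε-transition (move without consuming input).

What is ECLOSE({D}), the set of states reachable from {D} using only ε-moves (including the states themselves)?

{D}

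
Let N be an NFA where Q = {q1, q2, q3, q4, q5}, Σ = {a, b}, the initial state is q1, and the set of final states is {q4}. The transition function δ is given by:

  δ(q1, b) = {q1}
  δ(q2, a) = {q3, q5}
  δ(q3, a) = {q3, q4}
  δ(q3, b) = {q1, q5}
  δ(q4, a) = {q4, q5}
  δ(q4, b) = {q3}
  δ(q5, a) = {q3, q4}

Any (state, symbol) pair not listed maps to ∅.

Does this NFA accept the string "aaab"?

Start in {q1}.
Read 'a': {q1} → ∅.
The set is empty and remains empty for the remaining 3 symbols.
The final set ∅ contains no accepting state.

No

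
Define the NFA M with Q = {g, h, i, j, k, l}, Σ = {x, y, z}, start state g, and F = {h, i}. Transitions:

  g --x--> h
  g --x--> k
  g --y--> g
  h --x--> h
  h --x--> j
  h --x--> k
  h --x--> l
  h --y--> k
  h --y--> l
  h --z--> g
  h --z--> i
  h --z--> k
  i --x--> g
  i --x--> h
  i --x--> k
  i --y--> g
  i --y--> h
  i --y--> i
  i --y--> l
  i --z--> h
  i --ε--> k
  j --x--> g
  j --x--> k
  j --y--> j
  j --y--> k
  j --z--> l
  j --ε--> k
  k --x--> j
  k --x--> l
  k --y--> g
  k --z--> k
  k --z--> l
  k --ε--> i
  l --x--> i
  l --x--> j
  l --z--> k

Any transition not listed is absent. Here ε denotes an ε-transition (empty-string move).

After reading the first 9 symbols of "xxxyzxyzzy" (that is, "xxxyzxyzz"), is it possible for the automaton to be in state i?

Yes

Start in {g}.
Read 'x': g→{h, k}; union {h, k}; ε-closure = {h, i, k}.
Read 'x': h→{h, j, k, l}, i→{g, h, k}, k→{j, l}; union {g, h, j, k, l}; ε-closure = {g, h, i, j, k, l}.
Read 'x': g→{h, k}, h→{h, j, k, l}, i→{g, h, k}, j→{g, k}, k→{j, l}, l→{i, j}; now {g, h, i, j, k, l}.
Read 'y': g→{g}, h→{k, l}, i→{g, h, i, l}, j→{j, k}, k→{g}, l→∅; now {g, h, i, j, k, l}.
Read 'z': g→∅, h→{g, i, k}, i→{h}, j→{l}, k→{k, l}, l→{k}; now {g, h, i, k, l}.
Read 'x': g→{h, k}, h→{h, j, k, l}, i→{g, h, k}, k→{j, l}, l→{i, j}; now {g, h, i, j, k, l}.
Read 'y': g→{g}, h→{k, l}, i→{g, h, i, l}, j→{j, k}, k→{g}, l→∅; now {g, h, i, j, k, l}.
Read 'z': g→∅, h→{g, i, k}, i→{h}, j→{l}, k→{k, l}, l→{k}; now {g, h, i, k, l}.
Read 'z': g→∅, h→{g, i, k}, i→{h}, k→{k, l}, l→{k}; now {g, h, i, k, l}.
State i is in {g, h, i, k, l}.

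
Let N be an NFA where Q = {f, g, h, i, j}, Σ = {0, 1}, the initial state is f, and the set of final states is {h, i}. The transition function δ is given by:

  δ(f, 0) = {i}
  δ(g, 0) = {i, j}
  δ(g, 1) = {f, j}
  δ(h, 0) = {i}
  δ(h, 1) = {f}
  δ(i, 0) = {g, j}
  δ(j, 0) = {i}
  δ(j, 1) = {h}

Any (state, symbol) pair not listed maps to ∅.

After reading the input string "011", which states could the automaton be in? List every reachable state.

∅

Start in {f}.
Read '0': f→{i}; now {i}.
Read '1': i→∅; now ∅.
The set is empty and remains empty for the remaining 1 symbol.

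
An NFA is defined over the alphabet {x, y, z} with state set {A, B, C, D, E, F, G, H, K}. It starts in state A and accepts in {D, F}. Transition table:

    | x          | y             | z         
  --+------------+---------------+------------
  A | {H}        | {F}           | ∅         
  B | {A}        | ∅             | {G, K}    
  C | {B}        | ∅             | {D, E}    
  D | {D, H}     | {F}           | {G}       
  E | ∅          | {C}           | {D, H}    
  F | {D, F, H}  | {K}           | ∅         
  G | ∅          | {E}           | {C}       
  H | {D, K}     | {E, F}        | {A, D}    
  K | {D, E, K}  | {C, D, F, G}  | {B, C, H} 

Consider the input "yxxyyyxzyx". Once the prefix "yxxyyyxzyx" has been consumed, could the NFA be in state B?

Yes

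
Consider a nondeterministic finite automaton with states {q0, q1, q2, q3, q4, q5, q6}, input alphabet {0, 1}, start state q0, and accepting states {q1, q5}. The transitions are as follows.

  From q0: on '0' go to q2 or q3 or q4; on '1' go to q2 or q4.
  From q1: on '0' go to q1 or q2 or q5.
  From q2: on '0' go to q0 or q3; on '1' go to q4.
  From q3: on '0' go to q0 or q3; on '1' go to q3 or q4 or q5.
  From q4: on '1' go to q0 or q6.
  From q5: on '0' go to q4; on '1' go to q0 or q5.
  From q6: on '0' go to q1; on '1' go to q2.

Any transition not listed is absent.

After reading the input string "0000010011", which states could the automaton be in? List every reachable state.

Start in {q0}.
Read '0': {q0} → {q2, q3, q4}.
Read '0': {q2, q3, q4} → {q0, q3}.
Read '0': {q0, q3} → {q0, q2, q3, q4}.
Read '0': {q0, q2, q3, q4} → {q0, q2, q3, q4}.
Read '0': {q0, q2, q3, q4} → {q0, q2, q3, q4}.
Read '1': {q0, q2, q3, q4} → {q0, q2, q3, q4, q5, q6}.
Read '0': {q0, q2, q3, q4, q5, q6} → {q0, q1, q2, q3, q4}.
Read '0': {q0, q1, q2, q3, q4} → {q0, q1, q2, q3, q4, q5}.
Read '1': {q0, q1, q2, q3, q4, q5} → {q0, q2, q3, q4, q5, q6}.
Read '1': {q0, q2, q3, q4, q5, q6} → {q0, q2, q3, q4, q5, q6}.

{q0, q2, q3, q4, q5, q6}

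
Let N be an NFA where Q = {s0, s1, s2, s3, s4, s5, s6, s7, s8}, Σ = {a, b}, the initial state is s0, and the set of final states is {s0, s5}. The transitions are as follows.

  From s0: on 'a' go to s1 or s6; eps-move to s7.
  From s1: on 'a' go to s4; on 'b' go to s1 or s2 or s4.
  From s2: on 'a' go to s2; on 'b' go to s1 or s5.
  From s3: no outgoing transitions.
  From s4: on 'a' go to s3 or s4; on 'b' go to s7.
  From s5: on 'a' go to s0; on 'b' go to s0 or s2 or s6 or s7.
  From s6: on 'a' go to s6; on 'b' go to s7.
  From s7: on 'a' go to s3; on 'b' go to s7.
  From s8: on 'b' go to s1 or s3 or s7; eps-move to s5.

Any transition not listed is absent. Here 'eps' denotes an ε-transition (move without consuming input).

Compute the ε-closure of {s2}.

{s2}

Begin with {s2}.
No ε-moves leave this set, so the closure equals the set itself.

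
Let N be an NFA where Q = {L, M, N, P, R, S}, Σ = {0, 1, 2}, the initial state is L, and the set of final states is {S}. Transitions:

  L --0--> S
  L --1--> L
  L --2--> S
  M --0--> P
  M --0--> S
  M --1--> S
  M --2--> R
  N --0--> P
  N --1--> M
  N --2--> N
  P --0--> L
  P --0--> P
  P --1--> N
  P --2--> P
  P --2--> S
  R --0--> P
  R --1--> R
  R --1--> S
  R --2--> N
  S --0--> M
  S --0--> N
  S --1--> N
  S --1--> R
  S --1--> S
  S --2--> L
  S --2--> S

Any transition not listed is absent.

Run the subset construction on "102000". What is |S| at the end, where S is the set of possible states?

Start in {L}.
Read '1': L→{L}; now {L}.
Read '0': L→{S}; now {S}.
Read '2': S→{L, S}; now {L, S}.
Read '0': L→{S}, S→{M, N}; now {M, N, S}.
Read '0': M→{P, S}, N→{P}, S→{M, N}; now {M, N, P, S}.
Read '0': M→{P, S}, N→{P}, P→{L, P}, S→{M, N}; now {L, M, N, P, S}.
That set has 5 states.

5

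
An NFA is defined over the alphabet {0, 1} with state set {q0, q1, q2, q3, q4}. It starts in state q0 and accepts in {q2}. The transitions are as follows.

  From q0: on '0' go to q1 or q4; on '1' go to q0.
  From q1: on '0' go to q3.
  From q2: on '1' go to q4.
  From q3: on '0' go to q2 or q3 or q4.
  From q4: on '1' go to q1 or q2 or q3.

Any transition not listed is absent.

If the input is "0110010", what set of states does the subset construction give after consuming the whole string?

Start in {q0}.
Read '0': q0→{q1, q4}; now {q1, q4}.
Read '1': q1→∅, q4→{q1, q2, q3}; now {q1, q2, q3}.
Read '1': q1→∅, q2→{q4}, q3→∅; now {q4}.
Read '0': q4→∅; now ∅.
The set is empty and remains empty for the remaining 3 symbols.

∅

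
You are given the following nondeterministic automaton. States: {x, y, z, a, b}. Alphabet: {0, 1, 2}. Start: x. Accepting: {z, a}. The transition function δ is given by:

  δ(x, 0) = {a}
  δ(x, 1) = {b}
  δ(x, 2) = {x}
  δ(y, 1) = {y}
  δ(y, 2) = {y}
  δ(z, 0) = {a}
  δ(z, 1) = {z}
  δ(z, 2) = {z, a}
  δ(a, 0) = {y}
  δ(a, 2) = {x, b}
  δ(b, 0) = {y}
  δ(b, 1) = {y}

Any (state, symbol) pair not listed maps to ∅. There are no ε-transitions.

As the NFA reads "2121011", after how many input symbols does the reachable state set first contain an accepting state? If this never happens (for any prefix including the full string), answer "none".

Start in {x}.
Read '2': x→{x}; now {x}.
Read '1': x→{b}; now {b}.
Read '2': b→∅; now ∅.
The set is empty and remains empty for the remaining 4 symbols.
No reachable set along the way intersects F.

none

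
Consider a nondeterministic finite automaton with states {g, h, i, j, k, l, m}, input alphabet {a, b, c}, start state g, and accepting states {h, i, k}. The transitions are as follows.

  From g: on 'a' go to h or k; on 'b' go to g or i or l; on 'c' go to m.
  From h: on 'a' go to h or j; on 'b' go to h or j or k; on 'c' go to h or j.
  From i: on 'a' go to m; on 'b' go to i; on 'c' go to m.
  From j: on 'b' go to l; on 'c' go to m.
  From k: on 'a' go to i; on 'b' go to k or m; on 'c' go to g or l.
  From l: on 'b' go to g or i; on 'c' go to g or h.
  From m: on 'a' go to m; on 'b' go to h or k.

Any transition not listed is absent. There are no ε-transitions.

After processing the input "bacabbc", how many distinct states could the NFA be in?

Start in {g}.
Read 'b': g→{g, i, l}; now {g, i, l}.
Read 'a': g→{h, k}, i→{m}, l→∅; now {h, k, m}.
Read 'c': h→{h, j}, k→{g, l}, m→∅; now {g, h, j, l}.
Read 'a': g→{h, k}, h→{h, j}, j→∅, l→∅; now {h, j, k}.
Read 'b': h→{h, j, k}, j→{l}, k→{k, m}; now {h, j, k, l, m}.
Read 'b': h→{h, j, k}, j→{l}, k→{k, m}, l→{g, i}, m→{h, k}; now {g, h, i, j, k, l, m}.
Read 'c': g→{m}, h→{h, j}, i→{m}, j→{m}, k→{g, l}, l→{g, h}, m→∅; now {g, h, j, l, m}.
That set has 5 states.

5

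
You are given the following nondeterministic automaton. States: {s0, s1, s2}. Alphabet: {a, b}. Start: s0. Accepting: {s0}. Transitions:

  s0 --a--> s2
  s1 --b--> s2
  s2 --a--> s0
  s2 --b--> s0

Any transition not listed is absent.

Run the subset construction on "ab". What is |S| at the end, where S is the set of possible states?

Start in {s0}.
Read 'a': {s0} → {s2}.
Read 'b': {s2} → {s0}.
That set has 1 state.

1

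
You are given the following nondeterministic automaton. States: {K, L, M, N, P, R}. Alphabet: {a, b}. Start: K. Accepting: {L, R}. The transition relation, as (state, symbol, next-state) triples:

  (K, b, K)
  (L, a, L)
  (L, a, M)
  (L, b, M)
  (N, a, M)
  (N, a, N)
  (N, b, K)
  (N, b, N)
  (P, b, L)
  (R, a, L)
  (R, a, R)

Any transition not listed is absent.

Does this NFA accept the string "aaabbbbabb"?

No

Start in {K}.
Read 'a': K→∅; now ∅.
The set is empty and remains empty for the remaining 9 symbols.
The final set ∅ contains no accepting state.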